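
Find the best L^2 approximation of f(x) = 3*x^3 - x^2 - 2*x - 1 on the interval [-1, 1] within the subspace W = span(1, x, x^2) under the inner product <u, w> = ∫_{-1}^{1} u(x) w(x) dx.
g(x) = -x^2 - x/5 - 1

The best approximation g ∈ W is the orthogonal projection of f onto W. Writing g = a_0 + a_1 x + a_2 x^2, the coefficients solve the normal equations G · a = b where
  G_{ij} = <φ_i, φ_j> and b_i = <f, φ_i>, with φ_0 = 1, φ_1 = x, φ_2 = x^2.
G =
  [2, 0, 2/3]
  [0, 2/3, 0]
  [2/3, 0, 2/5],
b = (-8/3, -2/15, -16/15).
Solving gives a_0 = -1, a_1 = -1/5, a_2 = -1, so
  g(x) = -x^2 - x/5 - 1.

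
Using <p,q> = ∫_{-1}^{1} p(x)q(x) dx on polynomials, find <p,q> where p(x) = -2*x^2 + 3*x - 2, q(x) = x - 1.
<p,q> = 22/3

Expand the product: p(x)·q(x) = -2*x^3 + 5*x^2 - 5*x + 2.
∫_{-1}^{1} of each monomial x^k gives [2/(k+1) if k even, 0 if k odd]. Integrating term-by-term (or equivalently evaluating the antiderivative F(x) = -x^4/2 + 5*x^3/3 - 5*x^2/2 + 2*x at the endpoints):
  F(1) − F(−1) = 2/3 − (-20/3) = 22/3.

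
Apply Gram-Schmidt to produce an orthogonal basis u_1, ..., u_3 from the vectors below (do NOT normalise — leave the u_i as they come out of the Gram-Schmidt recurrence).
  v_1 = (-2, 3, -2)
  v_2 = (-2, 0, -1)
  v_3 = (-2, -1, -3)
Orthogonal basis:
  u_1 = (-2, 3, -2)
  u_2 = (-22/17, -18/17, -5/17)
  u_3 = (6/7, -4/7, -12/7)

Apply the Gram-Schmidt recurrence
  u_1 = v_1
  u_i = v_i − Σ_{j<i} ((v_i · u_j) / (u_j · u_j)) · u_j.

Step by step this gives:
  u_1 = (-2, 3, -2)
  u_2 = (-22/17, -18/17, -5/17)
  u_3 = (6/7, -4/7, -12/7)

Orthogonality check:
  u_2 · u_1 = 0 (should be 0)
  u_3 · u_1 = 0 (should be 0)
  u_3 · u_2 = 0 (should be 0)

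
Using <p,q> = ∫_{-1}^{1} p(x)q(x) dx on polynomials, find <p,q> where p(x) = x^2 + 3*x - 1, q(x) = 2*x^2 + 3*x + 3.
<p,q> = 22/15

Expand the product: p(x)·q(x) = 2*x^4 + 9*x^3 + 10*x^2 + 6*x - 3.
∫_{-1}^{1} of each monomial x^k gives [2/(k+1) if k even, 0 if k odd]. Integrating term-by-term (or equivalently evaluating the antiderivative F(x) = 2*x^5/5 + 9*x^4/4 + 10*x^3/3 + 3*x^2 - 3*x at the endpoints):
  F(1) − F(−1) = 359/60 − (271/60) = 22/15.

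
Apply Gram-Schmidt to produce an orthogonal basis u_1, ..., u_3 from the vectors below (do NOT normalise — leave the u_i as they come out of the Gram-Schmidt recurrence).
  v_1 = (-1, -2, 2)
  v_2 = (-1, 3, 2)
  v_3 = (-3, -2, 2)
Orthogonal basis:
  u_1 = (-1, -2, 2)
  u_2 = (-10/9, 25/9, 20/9)
  u_3 = (-8/5, 0, -4/5)

Apply the Gram-Schmidt recurrence
  u_1 = v_1
  u_i = v_i − Σ_{j<i} ((v_i · u_j) / (u_j · u_j)) · u_j.

Step by step this gives:
  u_1 = (-1, -2, 2)
  u_2 = (-10/9, 25/9, 20/9)
  u_3 = (-8/5, 0, -4/5)

Orthogonality check:
  u_2 · u_1 = 0 (should be 0)
  u_3 · u_1 = 0 (should be 0)
  u_3 · u_2 = 0 (should be 0)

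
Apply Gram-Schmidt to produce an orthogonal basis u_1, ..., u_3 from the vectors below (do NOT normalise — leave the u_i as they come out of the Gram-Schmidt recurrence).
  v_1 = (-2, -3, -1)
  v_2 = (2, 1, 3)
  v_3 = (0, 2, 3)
Orthogonal basis:
  u_1 = (-2, -3, -1)
  u_2 = (4/7, -8/7, 16/7)
  u_3 = (-5/3, 5/6, 5/6)

Apply the Gram-Schmidt recurrence
  u_1 = v_1
  u_i = v_i − Σ_{j<i} ((v_i · u_j) / (u_j · u_j)) · u_j.

Step by step this gives:
  u_1 = (-2, -3, -1)
  u_2 = (4/7, -8/7, 16/7)
  u_3 = (-5/3, 5/6, 5/6)

Orthogonality check:
  u_2 · u_1 = 0 (should be 0)
  u_3 · u_1 = 0 (should be 0)
  u_3 · u_2 = 0 (should be 0)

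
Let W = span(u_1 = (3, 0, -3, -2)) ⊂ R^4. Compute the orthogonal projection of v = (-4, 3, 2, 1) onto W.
proj_W(v) = (-30/11, 0, 30/11, 20/11)

Set up U = [u_1 | ... | u_1] ∈ R^(4×1). The projector onto W = col(U) is P = U (U^T U)^(-1) U^T.
Compute U^T U =
  [22],
and U^T v = (-20).
Solve U^T U · c = U^T v for the coefficients: c = (-10/11). The projection is proj_W(v) = U c.
Check: (v - proj_W(v)) · u_1 = 0  (should be 0).
Result: proj_W(v) = (-30/11, 0, 30/11, 20/11).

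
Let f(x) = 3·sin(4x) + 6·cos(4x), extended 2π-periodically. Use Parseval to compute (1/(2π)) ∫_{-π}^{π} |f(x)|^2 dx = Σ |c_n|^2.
Σ |c_n|^2 = 45/2

Expand |f|^2 and use orthogonality of {sin(nx), cos(mx)} on [-π, π]:
  ∫_{-π}^{π} sin(nx)^2 dx = π, ∫ cos(mx)^2 dx = π, and cross terms integrate to 0.
So ∫_{-π}^{π} f(x)^2 dx = 3^2 · π + 6^2 · π = (9 + 36)π.
Divide by 2π: (9 + 36)/2 = 45/2.
By Parseval, this equals Σ |c_n|^2.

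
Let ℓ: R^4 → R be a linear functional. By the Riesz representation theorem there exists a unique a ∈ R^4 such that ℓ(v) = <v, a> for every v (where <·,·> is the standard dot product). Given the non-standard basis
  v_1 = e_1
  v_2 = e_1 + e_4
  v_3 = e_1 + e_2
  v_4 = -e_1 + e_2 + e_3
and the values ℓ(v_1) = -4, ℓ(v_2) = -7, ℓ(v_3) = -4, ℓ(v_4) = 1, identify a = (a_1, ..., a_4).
a = (-4, 0, -3, -3)

Write a = (a_1, ..., a_4) in the standard basis. For each basis vector v_i, ℓ(v_i) = <v_i, a> is a linear equation in the a_j's. Collect the n equations into a matrix system V a = ℓ, where row i of V is v_i (expressed in the standard basis). Since V is invertible (lower-triangular with 1s on the diagonal, up to permutation), solve by back-substitution:
  V =
[[1, 0, 0, 0],
 [1, 0, 0, 1],
 [1, 1, 0, 0],
 [-1, 1, 1, 0]]
  V a = (-4, -7, -4, 1)
Solving gives a = (-4, 0, -3, -3).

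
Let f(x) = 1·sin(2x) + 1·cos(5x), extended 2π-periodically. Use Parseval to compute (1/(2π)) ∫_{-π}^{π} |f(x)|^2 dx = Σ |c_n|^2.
Σ |c_n|^2 = 1

Expand |f|^2 and use orthogonality of {sin(nx), cos(mx)} on [-π, π]:
  ∫_{-π}^{π} sin(nx)^2 dx = π, ∫ cos(mx)^2 dx = π, and cross terms integrate to 0.
So ∫_{-π}^{π} f(x)^2 dx = 1^2 · π + 1^2 · π = (1 + 1)π.
Divide by 2π: (1 + 1)/2 = 1.
By Parseval, this equals Σ |c_n|^2.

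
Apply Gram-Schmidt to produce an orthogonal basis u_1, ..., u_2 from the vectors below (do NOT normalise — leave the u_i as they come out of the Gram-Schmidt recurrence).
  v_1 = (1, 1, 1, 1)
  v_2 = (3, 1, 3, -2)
Orthogonal basis:
  u_1 = (1, 1, 1, 1)
  u_2 = (7/4, -1/4, 7/4, -13/4)

Apply the Gram-Schmidt recurrence
  u_1 = v_1
  u_i = v_i − Σ_{j<i} ((v_i · u_j) / (u_j · u_j)) · u_j.

Step by step this gives:
  u_1 = (1, 1, 1, 1)
  u_2 = (7/4, -1/4, 7/4, -13/4)

Orthogonality check:
  u_2 · u_1 = 0 (should be 0)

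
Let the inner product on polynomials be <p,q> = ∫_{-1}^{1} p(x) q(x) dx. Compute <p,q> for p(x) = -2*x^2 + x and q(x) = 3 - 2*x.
<p,q> = -16/3

Expand the product: p(x)·q(x) = 4*x^3 - 8*x^2 + 3*x.
∫_{-1}^{1} of each monomial x^k gives [2/(k+1) if k even, 0 if k odd]. Integrating term-by-term (or equivalently evaluating the antiderivative F(x) = x^4 - 8*x^3/3 + 3*x^2/2 at the endpoints):
  F(1) − F(−1) = -1/6 − (31/6) = -16/3.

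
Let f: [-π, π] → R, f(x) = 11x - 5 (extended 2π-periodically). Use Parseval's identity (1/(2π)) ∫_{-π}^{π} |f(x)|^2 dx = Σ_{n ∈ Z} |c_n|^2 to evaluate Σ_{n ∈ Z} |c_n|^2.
Σ |c_n|^2 = 121π^2/3 + 25

Expand and integrate term by term over [-π, π]:
  ∫ (11x)^2 dx = 121·(2π^3/3); ∫ 2·11·(-5)·x dx = 0 (odd integrand); ∫ (-5)^2 dx = 25·2π.
So (1/(2π)) ∫_{-π}^{π} (11x - 5)^2 dx = 121π^2/3 + 25 = 121π^2/3 + 25.
Parseval ⇒ Σ |c_n|^2 = 121π^2/3 + 25.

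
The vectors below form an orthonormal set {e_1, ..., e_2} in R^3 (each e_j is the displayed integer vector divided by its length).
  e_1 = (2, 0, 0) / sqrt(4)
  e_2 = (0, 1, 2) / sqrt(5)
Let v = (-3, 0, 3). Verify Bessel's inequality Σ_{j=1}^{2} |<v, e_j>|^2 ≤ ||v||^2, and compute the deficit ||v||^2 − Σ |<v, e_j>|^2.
Σ |<v, e_j>|^2 = 81/5; ||v||^2 = 18; deficit = 9/5

Write each e_j = u_j / sqrt(<u_j, u_j>) where u_j is the displayed integer vector. Then <v, e_j> = <v, u_j> / sqrt(<u_j, u_j>), so |<v, e_j>|^2 = <v, u_j>^2 / <u_j, u_j>.
Coefficients: <v, e_1> = -6/sqrt(4), <v, e_2> = 6/sqrt(5).
Square and sum: Σ |<v, e_j>|^2 = 81/5.
Compute ||v||^2 = v·v = 18.
Deficit = 18 − 81/5 = 9/5 ≥ 0, confirming Bessel's inequality. (The deficit equals ||v − Σ <v,e_j> e_j||^2, the squared distance from v to span{e_j}.)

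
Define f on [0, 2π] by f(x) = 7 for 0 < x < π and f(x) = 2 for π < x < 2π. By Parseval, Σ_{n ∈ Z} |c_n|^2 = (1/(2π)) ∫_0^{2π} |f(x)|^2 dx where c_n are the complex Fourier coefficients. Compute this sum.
Σ |c_n|^2 = 53/2

Parseval equates the L^2 energy of f (normalised by 1/(2π)) with the ℓ^2 sum of its Fourier coefficients: (1/(2π)) ∫_0^{2π} |f|^2 = Σ |c_n|^2.
Compute the left side: (1/(2π)) [∫_0^π 7^2 dx + ∫_π^{2π} 2^2 dx] = (1/(2π)) · (49π + 4π) = (49 + 4)/2 = 53/2.
So Σ_{n ∈ Z} |c_n|^2 = 53/2.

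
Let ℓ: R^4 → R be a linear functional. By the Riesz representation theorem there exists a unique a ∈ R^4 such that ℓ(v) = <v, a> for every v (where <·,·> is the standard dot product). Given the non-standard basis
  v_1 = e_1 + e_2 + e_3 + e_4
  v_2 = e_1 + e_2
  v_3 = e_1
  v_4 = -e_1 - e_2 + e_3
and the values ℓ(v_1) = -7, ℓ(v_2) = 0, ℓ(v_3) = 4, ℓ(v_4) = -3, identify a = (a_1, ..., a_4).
a = (4, -4, -3, -4)

Write a = (a_1, ..., a_4) in the standard basis. For each basis vector v_i, ℓ(v_i) = <v_i, a> is a linear equation in the a_j's. Collect the n equations into a matrix system V a = ℓ, where row i of V is v_i (expressed in the standard basis). Since V is invertible (lower-triangular with 1s on the diagonal, up to permutation), solve by back-substitution:
  V =
[[1, 1, 1, 1],
 [1, 1, 0, 0],
 [1, 0, 0, 0],
 [-1, -1, 1, 0]]
  V a = (-7, 0, 4, -3)
Solving gives a = (4, -4, -3, -4).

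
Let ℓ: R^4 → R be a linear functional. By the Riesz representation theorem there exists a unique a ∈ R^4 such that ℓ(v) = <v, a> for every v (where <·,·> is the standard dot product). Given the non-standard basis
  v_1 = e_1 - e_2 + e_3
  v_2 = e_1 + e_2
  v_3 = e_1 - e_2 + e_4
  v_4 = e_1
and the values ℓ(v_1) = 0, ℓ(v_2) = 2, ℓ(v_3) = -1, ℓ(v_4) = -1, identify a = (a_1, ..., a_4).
a = (-1, 3, 4, 3)

Write a = (a_1, ..., a_4) in the standard basis. For each basis vector v_i, ℓ(v_i) = <v_i, a> is a linear equation in the a_j's. Collect the n equations into a matrix system V a = ℓ, where row i of V is v_i (expressed in the standard basis). Since V is invertible (lower-triangular with 1s on the diagonal, up to permutation), solve by back-substitution:
  V =
[[1, -1, 1, 0],
 [1, 1, 0, 0],
 [1, -1, 0, 1],
 [1, 0, 0, 0]]
  V a = (0, 2, -1, -1)
Solving gives a = (-1, 3, 4, 3).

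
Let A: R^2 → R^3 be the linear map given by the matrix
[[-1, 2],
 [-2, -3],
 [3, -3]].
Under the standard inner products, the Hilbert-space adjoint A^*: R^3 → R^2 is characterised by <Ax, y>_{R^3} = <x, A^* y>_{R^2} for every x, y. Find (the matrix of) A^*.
A^* = A^T =
[[-1, -2, 3],
 [2, -3, -3]]

For real matrices with standard dot products, the defining identity <Ax, y> = <x, A^* y> gives (Ax)^T y = x^T (A^*) y, i.e. x^T A^T y = x^T (A^*) y. Since this holds for all x, y, we must have A^* = A^T. Therefore
A^* =
[[-1, -2, 3],
 [2, -3, -3]].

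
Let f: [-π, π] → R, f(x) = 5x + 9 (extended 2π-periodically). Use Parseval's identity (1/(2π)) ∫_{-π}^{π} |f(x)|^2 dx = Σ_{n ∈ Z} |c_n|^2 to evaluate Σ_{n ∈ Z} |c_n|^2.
Σ |c_n|^2 = 25π^2/3 + 81

Expand and integrate term by term over [-π, π]:
  ∫ (5x)^2 dx = 25·(2π^3/3); ∫ 2·5·(9)·x dx = 0 (odd integrand); ∫ 9^2 dx = 81·2π.
So (1/(2π)) ∫_{-π}^{π} (5x + 9)^2 dx = 25π^2/3 + 81 = 25π^2/3 + 81.
Parseval ⇒ Σ |c_n|^2 = 25π^2/3 + 81.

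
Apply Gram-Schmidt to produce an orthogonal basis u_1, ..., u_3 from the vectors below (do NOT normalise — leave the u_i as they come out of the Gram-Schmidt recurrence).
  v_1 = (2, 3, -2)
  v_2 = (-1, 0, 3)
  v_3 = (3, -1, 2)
Orthogonal basis:
  u_1 = (2, 3, -2)
  u_2 = (-1/17, 24/17, 35/17)
  u_3 = (333/106, -74/53, 111/106)

Apply the Gram-Schmidt recurrence
  u_1 = v_1
  u_i = v_i − Σ_{j<i} ((v_i · u_j) / (u_j · u_j)) · u_j.

Step by step this gives:
  u_1 = (2, 3, -2)
  u_2 = (-1/17, 24/17, 35/17)
  u_3 = (333/106, -74/53, 111/106)

Orthogonality check:
  u_2 · u_1 = 0 (should be 0)
  u_3 · u_1 = 0 (should be 0)
  u_3 · u_2 = 0 (should be 0)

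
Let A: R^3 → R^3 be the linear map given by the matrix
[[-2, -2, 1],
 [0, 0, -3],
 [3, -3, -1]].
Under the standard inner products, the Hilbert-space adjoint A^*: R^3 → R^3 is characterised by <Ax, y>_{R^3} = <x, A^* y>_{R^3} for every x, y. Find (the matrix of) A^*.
A^* = A^T =
[[-2, 0, 3],
 [-2, 0, -3],
 [1, -3, -1]]

For real matrices with standard dot products, the defining identity <Ax, y> = <x, A^* y> gives (Ax)^T y = x^T (A^*) y, i.e. x^T A^T y = x^T (A^*) y. Since this holds for all x, y, we must have A^* = A^T. Therefore
A^* =
[[-2, 0, 3],
 [-2, 0, -3],
 [1, -3, -1]].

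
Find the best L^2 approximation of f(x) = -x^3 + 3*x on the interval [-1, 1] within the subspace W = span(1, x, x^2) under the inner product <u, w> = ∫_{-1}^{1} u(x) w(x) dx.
g(x) = 12*x/5

The best approximation g ∈ W is the orthogonal projection of f onto W. Writing g = a_0 + a_1 x + a_2 x^2, the coefficients solve the normal equations G · a = b where
  G_{ij} = <φ_i, φ_j> and b_i = <f, φ_i>, with φ_0 = 1, φ_1 = x, φ_2 = x^2.
G =
  [2, 0, 2/3]
  [0, 2/3, 0]
  [2/3, 0, 2/5],
b = (0, 8/5, 0).
Solving gives a_0 = 0, a_1 = 12/5, a_2 = 0, so
  g(x) = 12*x/5.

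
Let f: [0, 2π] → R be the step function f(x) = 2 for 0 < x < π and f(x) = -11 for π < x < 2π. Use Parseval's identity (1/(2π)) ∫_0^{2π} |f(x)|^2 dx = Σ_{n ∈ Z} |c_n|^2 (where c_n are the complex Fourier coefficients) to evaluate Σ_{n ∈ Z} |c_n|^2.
Σ |c_n|^2 = 125/2

Parseval equates the L^2 energy of f (normalised by 1/(2π)) with the ℓ^2 sum of its Fourier coefficients: (1/(2π)) ∫_0^{2π} |f|^2 = Σ |c_n|^2.
Compute the left side: (1/(2π)) [∫_0^π 2^2 dx + ∫_π^{2π} (-11)^2 dx] = (1/(2π)) · (4π + 121π) = (4 + 121)/2 = 125/2.
So Σ_{n ∈ Z} |c_n|^2 = 125/2.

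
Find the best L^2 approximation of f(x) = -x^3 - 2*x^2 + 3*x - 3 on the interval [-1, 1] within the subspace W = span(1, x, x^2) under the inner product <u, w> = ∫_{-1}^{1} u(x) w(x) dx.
g(x) = -2*x^2 + 12*x/5 - 3

The best approximation g ∈ W is the orthogonal projection of f onto W. Writing g = a_0 + a_1 x + a_2 x^2, the coefficients solve the normal equations G · a = b where
  G_{ij} = <φ_i, φ_j> and b_i = <f, φ_i>, with φ_0 = 1, φ_1 = x, φ_2 = x^2.
G =
  [2, 0, 2/3]
  [0, 2/3, 0]
  [2/3, 0, 2/5],
b = (-22/3, 8/5, -14/5).
Solving gives a_0 = -3, a_1 = 12/5, a_2 = -2, so
  g(x) = -2*x^2 + 12*x/5 - 3.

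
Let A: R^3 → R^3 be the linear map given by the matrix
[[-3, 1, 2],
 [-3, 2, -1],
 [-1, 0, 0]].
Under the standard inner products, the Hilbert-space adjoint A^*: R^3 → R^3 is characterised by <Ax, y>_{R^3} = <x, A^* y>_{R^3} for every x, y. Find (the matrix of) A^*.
A^* = A^T =
[[-3, -3, -1],
 [1, 2, 0],
 [2, -1, 0]]

For real matrices with standard dot products, the defining identity <Ax, y> = <x, A^* y> gives (Ax)^T y = x^T (A^*) y, i.e. x^T A^T y = x^T (A^*) y. Since this holds for all x, y, we must have A^* = A^T. Therefore
A^* =
[[-3, -3, -1],
 [1, 2, 0],
 [2, -1, 0]].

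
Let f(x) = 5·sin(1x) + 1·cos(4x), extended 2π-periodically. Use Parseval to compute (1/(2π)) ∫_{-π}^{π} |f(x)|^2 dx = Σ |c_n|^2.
Σ |c_n|^2 = 13

Expand |f|^2 and use orthogonality of {sin(nx), cos(mx)} on [-π, π]:
  ∫_{-π}^{π} sin(nx)^2 dx = π, ∫ cos(mx)^2 dx = π, and cross terms integrate to 0.
So ∫_{-π}^{π} f(x)^2 dx = 5^2 · π + 1^2 · π = (25 + 1)π.
Divide by 2π: (25 + 1)/2 = 13.
By Parseval, this equals Σ |c_n|^2.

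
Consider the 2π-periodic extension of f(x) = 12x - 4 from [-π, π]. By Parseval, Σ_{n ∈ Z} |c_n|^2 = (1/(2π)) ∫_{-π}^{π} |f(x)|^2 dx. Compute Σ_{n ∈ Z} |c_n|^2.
Σ |c_n|^2 = 48π^2 + 16

Expand and integrate term by term over [-π, π]:
  ∫ (12x)^2 dx = 144·(2π^3/3); ∫ 2·12·(-4)·x dx = 0 (odd integrand); ∫ (-4)^2 dx = 16·2π.
So (1/(2π)) ∫_{-π}^{π} (12x - 4)^2 dx = 144π^2/3 + 16 = 48π^2 + 16.
Parseval ⇒ Σ |c_n|^2 = 48π^2 + 16.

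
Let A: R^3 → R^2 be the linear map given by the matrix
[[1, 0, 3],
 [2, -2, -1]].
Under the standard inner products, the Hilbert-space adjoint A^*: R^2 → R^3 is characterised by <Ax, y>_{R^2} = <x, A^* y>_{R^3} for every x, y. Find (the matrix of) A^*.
A^* = A^T =
[[1, 2],
 [0, -2],
 [3, -1]]

For real matrices with standard dot products, the defining identity <Ax, y> = <x, A^* y> gives (Ax)^T y = x^T (A^*) y, i.e. x^T A^T y = x^T (A^*) y. Since this holds for all x, y, we must have A^* = A^T. Therefore
A^* =
[[1, 2],
 [0, -2],
 [3, -1]].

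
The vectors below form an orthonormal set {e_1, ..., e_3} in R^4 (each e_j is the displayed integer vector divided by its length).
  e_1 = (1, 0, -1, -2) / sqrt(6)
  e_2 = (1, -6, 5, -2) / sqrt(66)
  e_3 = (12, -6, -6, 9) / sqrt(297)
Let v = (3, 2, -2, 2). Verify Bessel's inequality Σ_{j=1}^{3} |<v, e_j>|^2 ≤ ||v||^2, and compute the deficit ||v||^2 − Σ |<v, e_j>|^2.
Σ |<v, e_j>|^2 = 18; ||v||^2 = 21; deficit = 3

Write each e_j = u_j / sqrt(<u_j, u_j>) where u_j is the displayed integer vector. Then <v, e_j> = <v, u_j> / sqrt(<u_j, u_j>), so |<v, e_j>|^2 = <v, u_j>^2 / <u_j, u_j>.
Coefficients: <v, e_1> = 1/sqrt(6), <v, e_2> = -23/sqrt(66), <v, e_3> = 54/sqrt(297).
Square and sum: Σ |<v, e_j>|^2 = 18.
Compute ||v||^2 = v·v = 21.
Deficit = 21 − 18 = 3 ≥ 0, confirming Bessel's inequality. (The deficit equals ||v − Σ <v,e_j> e_j||^2, the squared distance from v to span{e_j}.)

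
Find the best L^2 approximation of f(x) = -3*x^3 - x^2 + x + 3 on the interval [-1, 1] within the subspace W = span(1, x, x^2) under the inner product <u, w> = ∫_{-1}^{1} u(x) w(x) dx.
g(x) = -x^2 - 4*x/5 + 3

The best approximation g ∈ W is the orthogonal projection of f onto W. Writing g = a_0 + a_1 x + a_2 x^2, the coefficients solve the normal equations G · a = b where
  G_{ij} = <φ_i, φ_j> and b_i = <f, φ_i>, with φ_0 = 1, φ_1 = x, φ_2 = x^2.
G =
  [2, 0, 2/3]
  [0, 2/3, 0]
  [2/3, 0, 2/5],
b = (16/3, -8/15, 8/5).
Solving gives a_0 = 3, a_1 = -4/5, a_2 = -1, so
  g(x) = -x^2 - 4*x/5 + 3.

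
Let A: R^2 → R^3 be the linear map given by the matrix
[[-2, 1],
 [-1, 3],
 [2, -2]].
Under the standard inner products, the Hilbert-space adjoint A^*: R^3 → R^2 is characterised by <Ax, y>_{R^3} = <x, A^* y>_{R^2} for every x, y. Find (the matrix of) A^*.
A^* = A^T =
[[-2, -1, 2],
 [1, 3, -2]]

For real matrices with standard dot products, the defining identity <Ax, y> = <x, A^* y> gives (Ax)^T y = x^T (A^*) y, i.e. x^T A^T y = x^T (A^*) y. Since this holds for all x, y, we must have A^* = A^T. Therefore
A^* =
[[-2, -1, 2],
 [1, 3, -2]].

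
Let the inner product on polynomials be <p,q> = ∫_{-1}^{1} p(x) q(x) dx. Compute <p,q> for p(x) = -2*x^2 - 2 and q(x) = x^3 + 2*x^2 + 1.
<p,q> = -48/5

Expand the product: p(x)·q(x) = -2*x^5 - 4*x^4 - 2*x^3 - 6*x^2 - 2.
∫_{-1}^{1} of each monomial x^k gives [2/(k+1) if k even, 0 if k odd]. Integrating term-by-term (or equivalently evaluating the antiderivative F(x) = -x^6/3 - 4*x^5/5 - x^4/2 - 2*x^3 - 2*x at the endpoints):
  F(1) − F(−1) = -169/30 − (119/30) = -48/5.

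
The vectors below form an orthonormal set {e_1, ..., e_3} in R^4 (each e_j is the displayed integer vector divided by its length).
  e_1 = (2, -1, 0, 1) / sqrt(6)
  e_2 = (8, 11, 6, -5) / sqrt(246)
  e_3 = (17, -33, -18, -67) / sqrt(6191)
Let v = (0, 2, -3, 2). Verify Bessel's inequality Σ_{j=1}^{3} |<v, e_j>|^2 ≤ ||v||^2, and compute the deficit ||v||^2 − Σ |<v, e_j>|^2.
Σ |<v, e_j>|^2 = 542/151; ||v||^2 = 17; deficit = 2025/151

Write each e_j = u_j / sqrt(<u_j, u_j>) where u_j is the displayed integer vector. Then <v, e_j> = <v, u_j> / sqrt(<u_j, u_j>), so |<v, e_j>|^2 = <v, u_j>^2 / <u_j, u_j>.
Coefficients: <v, e_1> = 0/sqrt(6), <v, e_2> = -6/sqrt(246), <v, e_3> = -146/sqrt(6191).
Square and sum: Σ |<v, e_j>|^2 = 542/151.
Compute ||v||^2 = v·v = 17.
Deficit = 17 − 542/151 = 2025/151 ≥ 0, confirming Bessel's inequality. (The deficit equals ||v − Σ <v,e_j> e_j||^2, the squared distance from v to span{e_j}.)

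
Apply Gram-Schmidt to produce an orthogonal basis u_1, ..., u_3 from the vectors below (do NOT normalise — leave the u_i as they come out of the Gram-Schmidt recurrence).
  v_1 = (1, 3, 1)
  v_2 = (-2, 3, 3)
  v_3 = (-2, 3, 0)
Orthogonal basis:
  u_1 = (1, 3, 1)
  u_2 = (-32/11, 3/11, 23/11)
  u_3 = (-81/71, 135/142, -243/142)

Apply the Gram-Schmidt recurrence
  u_1 = v_1
  u_i = v_i − Σ_{j<i} ((v_i · u_j) / (u_j · u_j)) · u_j.

Step by step this gives:
  u_1 = (1, 3, 1)
  u_2 = (-32/11, 3/11, 23/11)
  u_3 = (-81/71, 135/142, -243/142)

Orthogonality check:
  u_2 · u_1 = 0 (should be 0)
  u_3 · u_1 = 0 (should be 0)
  u_3 · u_2 = 0 (should be 0)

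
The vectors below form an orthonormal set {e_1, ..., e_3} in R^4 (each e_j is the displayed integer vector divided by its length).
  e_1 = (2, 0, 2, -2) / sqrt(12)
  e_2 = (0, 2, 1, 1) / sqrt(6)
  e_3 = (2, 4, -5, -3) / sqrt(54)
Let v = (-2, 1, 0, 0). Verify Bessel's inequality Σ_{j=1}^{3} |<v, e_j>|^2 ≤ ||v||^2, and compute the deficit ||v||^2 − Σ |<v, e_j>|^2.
Σ |<v, e_j>|^2 = 2; ||v||^2 = 5; deficit = 3

Write each e_j = u_j / sqrt(<u_j, u_j>) where u_j is the displayed integer vector. Then <v, e_j> = <v, u_j> / sqrt(<u_j, u_j>), so |<v, e_j>|^2 = <v, u_j>^2 / <u_j, u_j>.
Coefficients: <v, e_1> = -4/sqrt(12), <v, e_2> = 2/sqrt(6), <v, e_3> = 0/sqrt(54).
Square and sum: Σ |<v, e_j>|^2 = 2.
Compute ||v||^2 = v·v = 5.
Deficit = 5 − 2 = 3 ≥ 0, confirming Bessel's inequality. (The deficit equals ||v − Σ <v,e_j> e_j||^2, the squared distance from v to span{e_j}.)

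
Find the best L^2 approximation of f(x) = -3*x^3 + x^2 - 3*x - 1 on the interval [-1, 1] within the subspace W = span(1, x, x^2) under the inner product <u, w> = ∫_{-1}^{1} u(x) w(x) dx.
g(x) = x^2 - 24*x/5 - 1

The best approximation g ∈ W is the orthogonal projection of f onto W. Writing g = a_0 + a_1 x + a_2 x^2, the coefficients solve the normal equations G · a = b where
  G_{ij} = <φ_i, φ_j> and b_i = <f, φ_i>, with φ_0 = 1, φ_1 = x, φ_2 = x^2.
G =
  [2, 0, 2/3]
  [0, 2/3, 0]
  [2/3, 0, 2/5],
b = (-4/3, -16/5, -4/15).
Solving gives a_0 = -1, a_1 = -24/5, a_2 = 1, so
  g(x) = x^2 - 24*x/5 - 1.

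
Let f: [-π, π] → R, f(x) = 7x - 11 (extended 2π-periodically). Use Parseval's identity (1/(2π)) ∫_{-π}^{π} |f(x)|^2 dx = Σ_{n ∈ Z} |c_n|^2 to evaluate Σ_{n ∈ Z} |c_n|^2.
Σ |c_n|^2 = 49π^2/3 + 121

Expand and integrate term by term over [-π, π]:
  ∫ (7x)^2 dx = 49·(2π^3/3); ∫ 2·7·(-11)·x dx = 0 (odd integrand); ∫ (-11)^2 dx = 121·2π.
So (1/(2π)) ∫_{-π}^{π} (7x - 11)^2 dx = 49π^2/3 + 121 = 49π^2/3 + 121.
Parseval ⇒ Σ |c_n|^2 = 49π^2/3 + 121.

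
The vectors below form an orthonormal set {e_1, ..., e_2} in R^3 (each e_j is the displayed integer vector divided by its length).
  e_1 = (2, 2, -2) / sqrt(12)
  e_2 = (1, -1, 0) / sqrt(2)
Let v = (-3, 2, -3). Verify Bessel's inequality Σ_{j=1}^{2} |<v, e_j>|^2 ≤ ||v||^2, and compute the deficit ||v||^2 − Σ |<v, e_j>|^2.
Σ |<v, e_j>|^2 = 83/6; ||v||^2 = 22; deficit = 49/6

Write each e_j = u_j / sqrt(<u_j, u_j>) where u_j is the displayed integer vector. Then <v, e_j> = <v, u_j> / sqrt(<u_j, u_j>), so |<v, e_j>|^2 = <v, u_j>^2 / <u_j, u_j>.
Coefficients: <v, e_1> = 4/sqrt(12), <v, e_2> = -5/sqrt(2).
Square and sum: Σ |<v, e_j>|^2 = 83/6.
Compute ||v||^2 = v·v = 22.
Deficit = 22 − 83/6 = 49/6 ≥ 0, confirming Bessel's inequality. (The deficit equals ||v − Σ <v,e_j> e_j||^2, the squared distance from v to span{e_j}.)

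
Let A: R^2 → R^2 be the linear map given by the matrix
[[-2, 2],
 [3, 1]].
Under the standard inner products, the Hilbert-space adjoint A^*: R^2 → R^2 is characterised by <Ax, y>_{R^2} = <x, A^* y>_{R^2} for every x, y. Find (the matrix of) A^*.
A^* = A^T =
[[-2, 3],
 [2, 1]]

For real matrices with standard dot products, the defining identity <Ax, y> = <x, A^* y> gives (Ax)^T y = x^T (A^*) y, i.e. x^T A^T y = x^T (A^*) y. Since this holds for all x, y, we must have A^* = A^T. Therefore
A^* =
[[-2, 3],
 [2, 1]].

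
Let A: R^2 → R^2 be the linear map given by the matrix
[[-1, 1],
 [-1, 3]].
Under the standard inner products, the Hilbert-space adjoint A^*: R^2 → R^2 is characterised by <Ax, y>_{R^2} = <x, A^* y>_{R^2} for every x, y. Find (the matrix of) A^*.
A^* = A^T =
[[-1, -1],
 [1, 3]]

For real matrices with standard dot products, the defining identity <Ax, y> = <x, A^* y> gives (Ax)^T y = x^T (A^*) y, i.e. x^T A^T y = x^T (A^*) y. Since this holds for all x, y, we must have A^* = A^T. Therefore
A^* =
[[-1, -1],
 [1, 3]].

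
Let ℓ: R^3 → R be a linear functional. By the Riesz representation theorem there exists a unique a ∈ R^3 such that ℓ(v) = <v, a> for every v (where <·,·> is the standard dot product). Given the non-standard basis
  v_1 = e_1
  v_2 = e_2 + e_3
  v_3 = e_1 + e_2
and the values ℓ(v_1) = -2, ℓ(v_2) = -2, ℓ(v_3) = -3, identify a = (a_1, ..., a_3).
a = (-2, -1, -1)

Write a = (a_1, ..., a_3) in the standard basis. For each basis vector v_i, ℓ(v_i) = <v_i, a> is a linear equation in the a_j's. Collect the n equations into a matrix system V a = ℓ, where row i of V is v_i (expressed in the standard basis). Since V is invertible (lower-triangular with 1s on the diagonal, up to permutation), solve by back-substitution:
  V =
[[1, 0, 0],
 [0, 1, 1],
 [1, 1, 0]]
  V a = (-2, -2, -3)
Solving gives a = (-2, -1, -1).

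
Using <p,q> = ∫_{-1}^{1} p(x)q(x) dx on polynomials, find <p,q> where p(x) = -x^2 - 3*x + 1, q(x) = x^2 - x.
<p,q> = 34/15

Expand the product: p(x)·q(x) = -x^4 - 2*x^3 + 4*x^2 - x.
∫_{-1}^{1} of each monomial x^k gives [2/(k+1) if k even, 0 if k odd]. Integrating term-by-term (or equivalently evaluating the antiderivative F(x) = -x^5/5 - x^4/2 + 4*x^3/3 - x^2/2 at the endpoints):
  F(1) − F(−1) = 2/15 − (-32/15) = 34/15.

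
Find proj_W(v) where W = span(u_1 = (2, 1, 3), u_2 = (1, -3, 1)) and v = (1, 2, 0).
proj_W(v) = (1/5, 48/25, 14/25)

Set up U = [u_1 | ... | u_2] ∈ R^(3×2). The projector onto W = col(U) is P = U (U^T U)^(-1) U^T.
Compute U^T U =
  [14, 2]
  [2, 11],
and U^T v = (4, -5).
Solve U^T U · c = U^T v for the coefficients: c = (9/25, -13/25). The projection is proj_W(v) = U c.
Check: (v - proj_W(v)) · u_1 = 0  (should be 0).
Check: (v - proj_W(v)) · u_2 = 0  (should be 0).
Result: proj_W(v) = (1/5, 48/25, 14/25).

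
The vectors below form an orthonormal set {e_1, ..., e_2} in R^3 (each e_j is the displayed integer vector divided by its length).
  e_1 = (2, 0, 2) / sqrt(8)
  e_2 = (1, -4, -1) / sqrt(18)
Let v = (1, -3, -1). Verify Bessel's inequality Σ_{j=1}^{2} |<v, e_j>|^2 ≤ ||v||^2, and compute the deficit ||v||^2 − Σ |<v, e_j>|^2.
Σ |<v, e_j>|^2 = 98/9; ||v||^2 = 11; deficit = 1/9

Write each e_j = u_j / sqrt(<u_j, u_j>) where u_j is the displayed integer vector. Then <v, e_j> = <v, u_j> / sqrt(<u_j, u_j>), so |<v, e_j>|^2 = <v, u_j>^2 / <u_j, u_j>.
Coefficients: <v, e_1> = 0/sqrt(8), <v, e_2> = 14/sqrt(18).
Square and sum: Σ |<v, e_j>|^2 = 98/9.
Compute ||v||^2 = v·v = 11.
Deficit = 11 − 98/9 = 1/9 ≥ 0, confirming Bessel's inequality. (The deficit equals ||v − Σ <v,e_j> e_j||^2, the squared distance from v to span{e_j}.)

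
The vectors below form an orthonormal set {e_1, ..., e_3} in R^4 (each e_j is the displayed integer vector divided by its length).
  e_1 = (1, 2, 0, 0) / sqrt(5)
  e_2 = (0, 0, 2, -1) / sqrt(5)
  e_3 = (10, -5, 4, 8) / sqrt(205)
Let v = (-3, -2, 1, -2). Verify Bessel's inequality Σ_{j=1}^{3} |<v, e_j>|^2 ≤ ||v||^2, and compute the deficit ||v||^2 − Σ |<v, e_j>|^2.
Σ |<v, e_j>|^2 = 3689/205; ||v||^2 = 18; deficit = 1/205

Write each e_j = u_j / sqrt(<u_j, u_j>) where u_j is the displayed integer vector. Then <v, e_j> = <v, u_j> / sqrt(<u_j, u_j>), so |<v, e_j>|^2 = <v, u_j>^2 / <u_j, u_j>.
Coefficients: <v, e_1> = -7/sqrt(5), <v, e_2> = 4/sqrt(5), <v, e_3> = -32/sqrt(205).
Square and sum: Σ |<v, e_j>|^2 = 3689/205.
Compute ||v||^2 = v·v = 18.
Deficit = 18 − 3689/205 = 1/205 ≥ 0, confirming Bessel's inequality. (The deficit equals ||v − Σ <v,e_j> e_j||^2, the squared distance from v to span{e_j}.)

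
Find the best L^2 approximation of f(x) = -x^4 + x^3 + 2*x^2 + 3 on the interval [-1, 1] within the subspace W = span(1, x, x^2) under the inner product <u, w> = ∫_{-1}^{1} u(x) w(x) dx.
g(x) = 8*x^2/7 + 3*x/5 + 108/35

The best approximation g ∈ W is the orthogonal projection of f onto W. Writing g = a_0 + a_1 x + a_2 x^2, the coefficients solve the normal equations G · a = b where
  G_{ij} = <φ_i, φ_j> and b_i = <f, φ_i>, with φ_0 = 1, φ_1 = x, φ_2 = x^2.
G =
  [2, 0, 2/3]
  [0, 2/3, 0]
  [2/3, 0, 2/5],
b = (104/15, 2/5, 88/35).
Solving gives a_0 = 108/35, a_1 = 3/5, a_2 = 8/7, so
  g(x) = 8*x^2/7 + 3*x/5 + 108/35.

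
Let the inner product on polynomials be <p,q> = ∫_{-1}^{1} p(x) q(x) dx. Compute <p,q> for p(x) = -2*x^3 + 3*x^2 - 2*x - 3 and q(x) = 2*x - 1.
<p,q> = -4/15

Expand the product: p(x)·q(x) = -4*x^4 + 8*x^3 - 7*x^2 - 4*x + 3.
∫_{-1}^{1} of each monomial x^k gives [2/(k+1) if k even, 0 if k odd]. Integrating term-by-term (or equivalently evaluating the antiderivative F(x) = -4*x^5/5 + 2*x^4 - 7*x^3/3 - 2*x^2 + 3*x at the endpoints):
  F(1) − F(−1) = -2/15 − (2/15) = -4/15.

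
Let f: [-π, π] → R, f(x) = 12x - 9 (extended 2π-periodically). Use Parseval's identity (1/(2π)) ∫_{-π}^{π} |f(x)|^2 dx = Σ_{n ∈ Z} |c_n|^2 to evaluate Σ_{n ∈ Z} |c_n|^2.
Σ |c_n|^2 = 48π^2 + 81

Expand and integrate term by term over [-π, π]:
  ∫ (12x)^2 dx = 144·(2π^3/3); ∫ 2·12·(-9)·x dx = 0 (odd integrand); ∫ (-9)^2 dx = 81·2π.
So (1/(2π)) ∫_{-π}^{π} (12x - 9)^2 dx = 144π^2/3 + 81 = 48π^2 + 81.
Parseval ⇒ Σ |c_n|^2 = 48π^2 + 81.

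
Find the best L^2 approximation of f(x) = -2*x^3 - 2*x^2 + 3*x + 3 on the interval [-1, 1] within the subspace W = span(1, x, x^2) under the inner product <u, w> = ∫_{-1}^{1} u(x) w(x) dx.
g(x) = -2*x^2 + 9*x/5 + 3

The best approximation g ∈ W is the orthogonal projection of f onto W. Writing g = a_0 + a_1 x + a_2 x^2, the coefficients solve the normal equations G · a = b where
  G_{ij} = <φ_i, φ_j> and b_i = <f, φ_i>, with φ_0 = 1, φ_1 = x, φ_2 = x^2.
G =
  [2, 0, 2/3]
  [0, 2/3, 0]
  [2/3, 0, 2/5],
b = (14/3, 6/5, 6/5).
Solving gives a_0 = 3, a_1 = 9/5, a_2 = -2, so
  g(x) = -2*x^2 + 9*x/5 + 3.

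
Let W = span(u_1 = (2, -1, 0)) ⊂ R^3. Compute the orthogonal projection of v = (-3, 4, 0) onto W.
proj_W(v) = (-4, 2, 0)

Set up U = [u_1 | ... | u_1] ∈ R^(3×1). The projector onto W = col(U) is P = U (U^T U)^(-1) U^T.
Compute U^T U =
  [5],
and U^T v = (-10).
Solve U^T U · c = U^T v for the coefficients: c = (-2). The projection is proj_W(v) = U c.
Check: (v - proj_W(v)) · u_1 = 0  (should be 0).
Result: proj_W(v) = (-4, 2, 0).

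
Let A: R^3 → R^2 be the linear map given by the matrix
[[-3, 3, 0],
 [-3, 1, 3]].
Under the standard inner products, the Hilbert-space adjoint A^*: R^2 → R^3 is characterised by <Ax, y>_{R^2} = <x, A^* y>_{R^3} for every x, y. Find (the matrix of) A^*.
A^* = A^T =
[[-3, -3],
 [3, 1],
 [0, 3]]

For real matrices with standard dot products, the defining identity <Ax, y> = <x, A^* y> gives (Ax)^T y = x^T (A^*) y, i.e. x^T A^T y = x^T (A^*) y. Since this holds for all x, y, we must have A^* = A^T. Therefore
A^* =
[[-3, -3],
 [3, 1],
 [0, 3]].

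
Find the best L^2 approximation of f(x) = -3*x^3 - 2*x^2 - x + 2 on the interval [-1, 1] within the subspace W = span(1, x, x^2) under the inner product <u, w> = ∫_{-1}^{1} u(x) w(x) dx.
g(x) = -2*x^2 - 14*x/5 + 2

The best approximation g ∈ W is the orthogonal projection of f onto W. Writing g = a_0 + a_1 x + a_2 x^2, the coefficients solve the normal equations G · a = b where
  G_{ij} = <φ_i, φ_j> and b_i = <f, φ_i>, with φ_0 = 1, φ_1 = x, φ_2 = x^2.
G =
  [2, 0, 2/3]
  [0, 2/3, 0]
  [2/3, 0, 2/5],
b = (8/3, -28/15, 8/15).
Solving gives a_0 = 2, a_1 = -14/5, a_2 = -2, so
  g(x) = -2*x^2 - 14*x/5 + 2.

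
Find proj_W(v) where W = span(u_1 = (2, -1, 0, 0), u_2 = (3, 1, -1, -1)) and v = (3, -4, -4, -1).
proj_W(v) = (4, -2, 0, 0)

Set up U = [u_1 | ... | u_2] ∈ R^(4×2). The projector onto W = col(U) is P = U (U^T U)^(-1) U^T.
Compute U^T U =
  [5, 5]
  [5, 12],
and U^T v = (10, 10).
Solve U^T U · c = U^T v for the coefficients: c = (2, 0). The projection is proj_W(v) = U c.
Check: (v - proj_W(v)) · u_1 = 0  (should be 0).
Check: (v - proj_W(v)) · u_2 = 0  (should be 0).
Result: proj_W(v) = (4, -2, 0, 0).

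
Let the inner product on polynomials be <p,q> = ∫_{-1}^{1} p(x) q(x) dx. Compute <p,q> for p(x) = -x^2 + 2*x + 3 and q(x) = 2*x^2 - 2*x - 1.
<p,q> = -24/5

Expand the product: p(x)·q(x) = -2*x^4 + 6*x^3 + 3*x^2 - 8*x - 3.
∫_{-1}^{1} of each monomial x^k gives [2/(k+1) if k even, 0 if k odd]. Integrating term-by-term (or equivalently evaluating the antiderivative F(x) = -2*x^5/5 + 3*x^4/2 + x^3 - 4*x^2 - 3*x at the endpoints):
  F(1) − F(−1) = -49/10 − (-1/10) = -24/5.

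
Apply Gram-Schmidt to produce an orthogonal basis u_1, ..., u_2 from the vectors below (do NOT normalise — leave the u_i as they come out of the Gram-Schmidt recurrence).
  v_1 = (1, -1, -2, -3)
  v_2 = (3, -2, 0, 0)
Orthogonal basis:
  u_1 = (1, -1, -2, -3)
  u_2 = (8/3, -5/3, 2/3, 1)

Apply the Gram-Schmidt recurrence
  u_1 = v_1
  u_i = v_i − Σ_{j<i} ((v_i · u_j) / (u_j · u_j)) · u_j.

Step by step this gives:
  u_1 = (1, -1, -2, -3)
  u_2 = (8/3, -5/3, 2/3, 1)

Orthogonality check:
  u_2 · u_1 = 0 (should be 0)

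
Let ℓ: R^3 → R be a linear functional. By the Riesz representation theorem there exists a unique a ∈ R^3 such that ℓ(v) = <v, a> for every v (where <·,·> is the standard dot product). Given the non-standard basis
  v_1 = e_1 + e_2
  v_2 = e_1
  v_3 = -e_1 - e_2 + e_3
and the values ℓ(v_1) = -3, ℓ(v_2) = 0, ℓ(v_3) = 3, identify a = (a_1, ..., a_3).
a = (0, -3, 0)

Write a = (a_1, ..., a_3) in the standard basis. For each basis vector v_i, ℓ(v_i) = <v_i, a> is a linear equation in the a_j's. Collect the n equations into a matrix system V a = ℓ, where row i of V is v_i (expressed in the standard basis). Since V is invertible (lower-triangular with 1s on the diagonal, up to permutation), solve by back-substitution:
  V =
[[1, 1, 0],
 [1, 0, 0],
 [-1, -1, 1]]
  V a = (-3, 0, 3)
Solving gives a = (0, -3, 0).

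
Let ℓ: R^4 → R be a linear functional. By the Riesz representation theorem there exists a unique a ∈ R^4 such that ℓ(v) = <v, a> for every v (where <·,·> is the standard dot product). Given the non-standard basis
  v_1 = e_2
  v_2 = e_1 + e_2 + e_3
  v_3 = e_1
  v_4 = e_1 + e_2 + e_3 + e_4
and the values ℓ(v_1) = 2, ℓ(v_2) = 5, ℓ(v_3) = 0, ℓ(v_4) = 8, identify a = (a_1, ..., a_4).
a = (0, 2, 3, 3)

Write a = (a_1, ..., a_4) in the standard basis. For each basis vector v_i, ℓ(v_i) = <v_i, a> is a linear equation in the a_j's. Collect the n equations into a matrix system V a = ℓ, where row i of V is v_i (expressed in the standard basis). Since V is invertible (lower-triangular with 1s on the diagonal, up to permutation), solve by back-substitution:
  V =
[[0, 1, 0, 0],
 [1, 1, 1, 0],
 [1, 0, 0, 0],
 [1, 1, 1, 1]]
  V a = (2, 5, 0, 8)
Solving gives a = (0, 2, 3, 3).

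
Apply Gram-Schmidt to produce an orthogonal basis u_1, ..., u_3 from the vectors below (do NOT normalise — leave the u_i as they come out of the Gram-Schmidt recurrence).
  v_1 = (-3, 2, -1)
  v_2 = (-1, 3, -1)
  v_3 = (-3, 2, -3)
Orthogonal basis:
  u_1 = (-3, 2, -1)
  u_2 = (8/7, 11/7, -2/7)
  u_3 = (7/27, -14/27, -49/27)

Apply the Gram-Schmidt recurrence
  u_1 = v_1
  u_i = v_i − Σ_{j<i} ((v_i · u_j) / (u_j · u_j)) · u_j.

Step by step this gives:
  u_1 = (-3, 2, -1)
  u_2 = (8/7, 11/7, -2/7)
  u_3 = (7/27, -14/27, -49/27)

Orthogonality check:
  u_2 · u_1 = 0 (should be 0)
  u_3 · u_1 = 0 (should be 0)
  u_3 · u_2 = 0 (should be 0)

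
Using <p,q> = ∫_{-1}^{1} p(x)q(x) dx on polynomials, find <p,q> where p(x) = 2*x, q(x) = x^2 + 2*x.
<p,q> = 8/3

Expand the product: p(x)·q(x) = 2*x^3 + 4*x^2.
∫_{-1}^{1} of each monomial x^k gives [2/(k+1) if k even, 0 if k odd]. Integrating term-by-term (or equivalently evaluating the antiderivative F(x) = x^4/2 + 4*x^3/3 at the endpoints):
  F(1) − F(−1) = 11/6 − (-5/6) = 8/3.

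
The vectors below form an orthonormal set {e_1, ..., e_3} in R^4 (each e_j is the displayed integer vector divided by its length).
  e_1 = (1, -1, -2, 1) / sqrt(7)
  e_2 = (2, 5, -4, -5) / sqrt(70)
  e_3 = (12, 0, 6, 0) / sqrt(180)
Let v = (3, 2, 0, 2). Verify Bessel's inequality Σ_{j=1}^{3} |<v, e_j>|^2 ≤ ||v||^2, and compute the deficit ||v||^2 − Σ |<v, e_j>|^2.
Σ |<v, e_j>|^2 = 9; ||v||^2 = 17; deficit = 8

Write each e_j = u_j / sqrt(<u_j, u_j>) where u_j is the displayed integer vector. Then <v, e_j> = <v, u_j> / sqrt(<u_j, u_j>), so |<v, e_j>|^2 = <v, u_j>^2 / <u_j, u_j>.
Coefficients: <v, e_1> = 3/sqrt(7), <v, e_2> = 6/sqrt(70), <v, e_3> = 36/sqrt(180).
Square and sum: Σ |<v, e_j>|^2 = 9.
Compute ||v||^2 = v·v = 17.
Deficit = 17 − 9 = 8 ≥ 0, confirming Bessel's inequality. (The deficit equals ||v − Σ <v,e_j> e_j||^2, the squared distance from v to span{e_j}.)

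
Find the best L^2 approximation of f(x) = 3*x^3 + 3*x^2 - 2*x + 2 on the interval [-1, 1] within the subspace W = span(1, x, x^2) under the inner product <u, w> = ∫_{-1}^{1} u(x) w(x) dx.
g(x) = 3*x^2 - x/5 + 2

The best approximation g ∈ W is the orthogonal projection of f onto W. Writing g = a_0 + a_1 x + a_2 x^2, the coefficients solve the normal equations G · a = b where
  G_{ij} = <φ_i, φ_j> and b_i = <f, φ_i>, with φ_0 = 1, φ_1 = x, φ_2 = x^2.
G =
  [2, 0, 2/3]
  [0, 2/3, 0]
  [2/3, 0, 2/5],
b = (6, -2/15, 38/15).
Solving gives a_0 = 2, a_1 = -1/5, a_2 = 3, so
  g(x) = 3*x^2 - x/5 + 2.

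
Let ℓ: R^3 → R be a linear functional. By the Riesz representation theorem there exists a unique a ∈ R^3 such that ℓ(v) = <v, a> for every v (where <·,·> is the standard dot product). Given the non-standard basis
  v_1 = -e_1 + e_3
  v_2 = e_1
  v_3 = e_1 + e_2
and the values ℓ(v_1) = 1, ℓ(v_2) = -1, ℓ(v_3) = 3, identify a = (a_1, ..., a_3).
a = (-1, 4, 0)

Write a = (a_1, ..., a_3) in the standard basis. For each basis vector v_i, ℓ(v_i) = <v_i, a> is a linear equation in the a_j's. Collect the n equations into a matrix system V a = ℓ, where row i of V is v_i (expressed in the standard basis). Since V is invertible (lower-triangular with 1s on the diagonal, up to permutation), solve by back-substitution:
  V =
[[-1, 0, 1],
 [1, 0, 0],
 [1, 1, 0]]
  V a = (1, -1, 3)
Solving gives a = (-1, 4, 0).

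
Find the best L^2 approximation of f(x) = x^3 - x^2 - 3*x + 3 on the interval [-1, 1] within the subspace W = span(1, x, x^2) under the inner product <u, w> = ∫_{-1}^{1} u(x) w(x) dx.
g(x) = -x^2 - 12*x/5 + 3

The best approximation g ∈ W is the orthogonal projection of f onto W. Writing g = a_0 + a_1 x + a_2 x^2, the coefficients solve the normal equations G · a = b where
  G_{ij} = <φ_i, φ_j> and b_i = <f, φ_i>, with φ_0 = 1, φ_1 = x, φ_2 = x^2.
G =
  [2, 0, 2/3]
  [0, 2/3, 0]
  [2/3, 0, 2/5],
b = (16/3, -8/5, 8/5).
Solving gives a_0 = 3, a_1 = -12/5, a_2 = -1, so
  g(x) = -x^2 - 12*x/5 + 3.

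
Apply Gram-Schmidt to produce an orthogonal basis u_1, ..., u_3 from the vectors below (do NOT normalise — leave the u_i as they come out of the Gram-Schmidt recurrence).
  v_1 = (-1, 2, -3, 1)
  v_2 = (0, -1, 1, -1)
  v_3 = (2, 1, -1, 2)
Orthogonal basis:
  u_1 = (-1, 2, -3, 1)
  u_2 = (-2/5, -1/5, -1/5, -3/5)
  u_3 = (1, -1/3, -2/3, -1/3)

Apply the Gram-Schmidt recurrence
  u_1 = v_1
  u_i = v_i − Σ_{j<i} ((v_i · u_j) / (u_j · u_j)) · u_j.

Step by step this gives:
  u_1 = (-1, 2, -3, 1)
  u_2 = (-2/5, -1/5, -1/5, -3/5)
  u_3 = (1, -1/3, -2/3, -1/3)

Orthogonality check:
  u_2 · u_1 = 0 (should be 0)
  u_3 · u_1 = 0 (should be 0)
  u_3 · u_2 = 0 (should be 0)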